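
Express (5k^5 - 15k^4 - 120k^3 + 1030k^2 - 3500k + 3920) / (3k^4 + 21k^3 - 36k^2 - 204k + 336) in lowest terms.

(5k^3 - 40k^2 + 150k - 280)/(3k^2 + 6k - 24)

By polynomial division,
  5k^5 - 15k^4 - 120k^3 + 1030k^2 - 3500k + 3920 = ((5/3)k - 50/3)(3k^4 + 21k^3 - 36k^2 - 204k + 336) + (290k^3 + 770k^2 - 7460k + 9520)
  3k^4 + 21k^3 - 36k^2 - 204k + 336 = ((3/290)k + 189/4205)(290k^3 + 770k^2 - 7460k + 9520) + ((5520/841)k^2 + (27600/841)k - 77280/841)
  290k^3 + 770k^2 - 7460k + 9520 = ((24389/552)k - 14297/138)((5520/841)k^2 + (27600/841)k - 77280/841) + (0)
Last nonzero remainder: (5520/841)k^2 + (27600/841)k - 77280/841. Dividing through by 5520/841 gives the monic gcd k^2 + 5k - 14.
Cancel k^2 + 5k - 14 from numerator and denominator to get the reduced form.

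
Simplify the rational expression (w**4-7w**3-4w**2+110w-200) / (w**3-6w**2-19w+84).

(w**3-11w**2+40w-50)/(w**2-10w+21)

Euclidean algorithm in ℚ[w]:
  w**4-7w**3-4w**2+110w-200 = (w-1)(w**3-6w**2-19w+84) + (9w**2+7w-116)
  w**3-6w**2-19w+84 = ((1/9)w-61/81)(9w**2+7w-116) + (-(68/81)w-272/81)
  9w**2+7w-116 = (-(729/68)w+2349/68)(-(68/81)w-272/81) + (0)
Last nonzero remainder: -(68/81)w-272/81. Dividing through by -68/81 gives the monic gcd w+4.
Cancel w+4 from numerator and denominator to get the reduced form.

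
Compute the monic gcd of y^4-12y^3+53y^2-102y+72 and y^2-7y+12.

y^2-7y+12

Euclidean algorithm in ℚ[y]:
  y^4-12y^3+53y^2-102y+72 = (y^2-5y+6)(y^2-7y+12) + (0)
The last nonzero remainder y^2-7y+12 is already monic.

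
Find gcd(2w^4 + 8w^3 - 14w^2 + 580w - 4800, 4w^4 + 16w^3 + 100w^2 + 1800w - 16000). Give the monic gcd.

By polynomial division,
  2w^4 + 8w^3 - 14w^2 + 580w - 4800 = (1/2)(4w^4 + 16w^3 + 100w^2 + 1800w - 16000) + (-64w^2 - 320w + 3200)
  4w^4 + 16w^3 + 100w^2 + 1800w - 16000 = (-(1/16)w^2 + (1/16)w - 5)(-64w^2 - 320w + 3200) + (0)
Last nonzero remainder: -64w^2 - 320w + 3200. Dividing through by -64 gives the monic gcd w^2 + 5w - 50.

w^2 + 5w - 50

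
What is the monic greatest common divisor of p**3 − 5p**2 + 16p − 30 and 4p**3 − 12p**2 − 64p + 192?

Euclidean algorithm in ℚ[p]:
  p**3 − 5p**2 + 16p − 30 = (1/4)(4p**3 − 12p**2 − 64p + 192) + (−2p**2 + 32p − 78)
  4p**3 − 12p**2 − 64p + 192 = (−2p − 26)(−2p**2 + 32p − 78) + (612p − 1836)
  −2p**2 + 32p − 78 = (−(1/306)p + 13/306)(612p − 1836) + (0)
Last nonzero remainder: 612p − 1836. Dividing through by 612 gives the monic gcd p − 3.

p − 3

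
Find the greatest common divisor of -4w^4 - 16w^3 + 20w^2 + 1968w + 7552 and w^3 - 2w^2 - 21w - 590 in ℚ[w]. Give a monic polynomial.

w^2 + 8w + 59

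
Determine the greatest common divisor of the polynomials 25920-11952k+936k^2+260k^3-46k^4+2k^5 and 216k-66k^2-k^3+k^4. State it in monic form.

Repeated division with remainder:
  2k^5-46k^4+260k^3+936k^2-11952k+25920 = (2k-44)(k^4-k^3-66k^2+216k) + (348k^3-2400k^2-2448k+25920)
  k^4-k^3-66k^2+216k = ((1/348)k+57/3364)(348k^3-2400k^2-2448k+25920) + (-(15390/841)k^2+(153900/841)k-369360/841)
  348k^3-2400k^2-2448k+25920 = (-(48778/2565)k-3364/57)(-(15390/841)k^2+(153900/841)k-369360/841) + (0)
Last nonzero remainder: -(15390/841)k^2+(153900/841)k-369360/841. Dividing through by -15390/841 gives the monic gcd k^2-10k+24.

24-10k+k^2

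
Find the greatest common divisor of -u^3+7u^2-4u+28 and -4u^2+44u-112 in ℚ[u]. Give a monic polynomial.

u-7

Euclidean algorithm in ℚ[u]:
  -u^3+7u^2-4u+28 = ((1/4)u+1)(-4u^2+44u-112) + (-20u+140)
  -4u^2+44u-112 = ((1/5)u-4/5)(-20u+140) + (0)
Last nonzero remainder: -20u+140. Dividing through by -20 gives the monic gcd u-7.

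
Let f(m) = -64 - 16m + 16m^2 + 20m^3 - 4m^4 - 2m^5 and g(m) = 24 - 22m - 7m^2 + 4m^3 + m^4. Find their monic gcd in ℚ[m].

-8 + 2m + m^2

Repeated division with remainder:
  -2m^5 - 4m^4 + 20m^3 + 16m^2 - 16m - 64 = (-2m + 4)(m^4 + 4m^3 - 7m^2 - 22m + 24) + (-10m^3 + 120m - 160)
  m^4 + 4m^3 - 7m^2 - 22m + 24 = (-(1/10)m - 2/5)(-10m^3 + 120m - 160) + (5m^2 + 10m - 40)
  -10m^3 + 120m - 160 = (-2m + 4)(5m^2 + 10m - 40) + (0)
Last nonzero remainder: 5m^2 + 10m - 40. Dividing through by 5 gives the monic gcd m^2 + 2m - 8.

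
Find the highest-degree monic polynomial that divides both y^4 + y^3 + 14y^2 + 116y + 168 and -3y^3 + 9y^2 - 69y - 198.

y + 2

Apply the Euclidean algorithm:
  y^4 + y^3 + 14y^2 + 116y + 168 = (-(1/3)y - 4/3)(-3y^3 + 9y^2 - 69y - 198) + (3y^2 - 42y - 96)
  -3y^3 + 9y^2 - 69y - 198 = (-y - 11)(3y^2 - 42y - 96) + (-627y - 1254)
  3y^2 - 42y - 96 = (-(1/209)y + 16/209)(-627y - 1254) + (0)
Last nonzero remainder: -627y - 1254. Dividing through by -627 gives the monic gcd y + 2.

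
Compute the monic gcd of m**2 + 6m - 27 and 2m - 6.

By polynomial division,
  m**2 + 6m - 27 = ((1/2)m + 9/2)(2m - 6) + (0)
Last nonzero remainder: 2m - 6. Dividing through by 2 gives the monic gcd m - 3.

m - 3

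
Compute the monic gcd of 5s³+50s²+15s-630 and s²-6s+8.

1

Repeated division with remainder:
  5s³+50s²+15s-630 = (5s+80)(s²-6s+8) + (455s-1270)
  s²-6s+8 = ((1/455)s-292/41405)(455s-1270) + (-7920/8281)
  455s-1270 = (-(753571/1584)s+1051687/792)(-7920/8281) + (0)
The last nonzero remainder is the constant -7920/8281, so the polynomials are coprime and gcd = 1.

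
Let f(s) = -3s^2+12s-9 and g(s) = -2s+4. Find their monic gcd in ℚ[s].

Apply the Euclidean algorithm:
  -3s^2+12s-9 = ((3/2)s-3)(-2s+4) + (3)
  -2s+4 = (-(2/3)s+4/3)(3) + (0)
The last nonzero remainder is the constant 3, so the polynomials are coprime and gcd = 1.

1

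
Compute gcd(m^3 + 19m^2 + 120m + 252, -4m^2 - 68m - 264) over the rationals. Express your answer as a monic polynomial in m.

Euclidean algorithm in ℚ[m]:
  m^3 + 19m^2 + 120m + 252 = (-(1/4)m - 1/2)(-4m^2 - 68m - 264) + (20m + 120)
  -4m^2 - 68m - 264 = (-(1/5)m - 11/5)(20m + 120) + (0)
Last nonzero remainder: 20m + 120. Dividing through by 20 gives the monic gcd m + 6.

m + 6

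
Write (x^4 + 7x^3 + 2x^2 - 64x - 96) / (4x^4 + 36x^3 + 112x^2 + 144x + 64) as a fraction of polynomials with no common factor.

(x^2 + x - 12)/(4x^2 + 12x + 8)

Apply the Euclidean algorithm:
  x^4 + 7x^3 + 2x^2 - 64x - 96 = (1/4)(4x^4 + 36x^3 + 112x^2 + 144x + 64) + (-2x^3 - 26x^2 - 100x - 112)
  4x^4 + 36x^3 + 112x^2 + 144x + 64 = (-2x + 8)(-2x^3 - 26x^2 - 100x - 112) + (120x^2 + 720x + 960)
  -2x^3 - 26x^2 - 100x - 112 = (-(1/60)x - 7/60)(120x^2 + 720x + 960) + (0)
Last nonzero remainder: 120x^2 + 720x + 960. Dividing through by 120 gives the monic gcd x^2 + 6x + 8.
Cancel x^2 + 6x + 8 from numerator and denominator to get the reduced form.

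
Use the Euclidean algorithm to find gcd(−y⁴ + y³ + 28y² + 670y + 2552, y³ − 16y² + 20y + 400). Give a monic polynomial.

y + 4

Euclidean algorithm in ℚ[y]:
  −y⁴ + y³ + 28y² + 670y + 2552 = (−y − 15)(y³ − 16y² + 20y + 400) + (−192y² + 1370y + 8552)
  y³ − 16y² + 20y + 400 = (−(1/192)y + 851/18432)(−192y² + 1370y + 8552) + ((11881/9216)y + 11881/2304)
  −192y² + 1370y + 8552 = (−(1769472/11881)y + 19703808/11881)((11881/9216)y + 11881/2304) + (0)
Last nonzero remainder: (11881/9216)y + 11881/2304. Dividing through by 11881/9216 gives the monic gcd y + 4.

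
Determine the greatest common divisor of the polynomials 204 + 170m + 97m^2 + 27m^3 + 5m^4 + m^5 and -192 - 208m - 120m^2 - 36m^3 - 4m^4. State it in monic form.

By polynomial division,
  m^5 + 5m^4 + 27m^3 + 97m^2 + 170m + 204 = (-(1/4)m + 1)(-4m^4 - 36m^3 - 120m^2 - 208m - 192) + (33m^3 + 165m^2 + 330m + 396)
  -4m^4 - 36m^3 - 120m^2 - 208m - 192 = (-(4/33)m - 16/33)(33m^3 + 165m^2 + 330m + 396) + (0)
Last nonzero remainder: 33m^3 + 165m^2 + 330m + 396. Dividing through by 33 gives the monic gcd m^3 + 5m^2 + 10m + 12.

12 + 10m + 5m^2 + m^3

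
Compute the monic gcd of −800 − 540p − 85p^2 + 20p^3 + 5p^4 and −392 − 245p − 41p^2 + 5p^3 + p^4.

8 + 5p + p^2

By polynomial division,
  5p^4 + 20p^3 − 85p^2 − 540p − 800 = (5)(p^4 + 5p^3 − 41p^2 − 245p − 392) + (−5p^3 + 120p^2 + 685p + 1160)
  p^4 + 5p^3 − 41p^2 − 245p − 392 = (−(1/5)p − 29/5)(−5p^3 + 120p^2 + 685p + 1160) + (792p^2 + 3960p + 6336)
  −5p^3 + 120p^2 + 685p + 1160 = (−(5/792)p + 145/792)(792p^2 + 3960p + 6336) + (0)
Last nonzero remainder: 792p^2 + 3960p + 6336. Dividing through by 792 gives the monic gcd p^2 + 5p + 8.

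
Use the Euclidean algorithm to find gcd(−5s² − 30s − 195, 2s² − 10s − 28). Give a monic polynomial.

1

Euclidean algorithm in ℚ[s]:
  −5s² − 30s − 195 = (−5/2)(2s² − 10s − 28) + (−55s − 265)
  2s² − 10s − 28 = (−(2/55)s + 216/605)(−55s − 265) + (8060/121)
  −55s − 265 = (−(1331/1612)s − 6413/1612)(8060/121) + (0)
The last nonzero remainder is the constant 8060/121, so the polynomials are coprime and gcd = 1.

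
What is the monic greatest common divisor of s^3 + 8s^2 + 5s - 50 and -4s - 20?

Repeated division with remainder:
  s^3 + 8s^2 + 5s - 50 = (-(1/4)s^2 - (3/4)s + 5/2)(-4s - 20) + (0)
Last nonzero remainder: -4s - 20. Dividing through by -4 gives the monic gcd s + 5.

s + 5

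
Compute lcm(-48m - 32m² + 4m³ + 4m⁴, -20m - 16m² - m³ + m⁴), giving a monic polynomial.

Repeated division with remainder:
  4m⁴ + 4m³ - 32m² - 48m = (4)(m⁴ - m³ - 16m² - 20m) + (8m³ + 32m² + 32m)
  m⁴ - m³ - 16m² - 20m = ((1/8)m - 5/8)(8m³ + 32m² + 32m) + (0)
Last nonzero remainder: 8m³ + 32m² + 32m. Dividing through by 8 gives the monic gcd m³ + 4m² + 4m.
Then lcm(f, g) = f·g / gcd(f, g); expanding and making the result monic gives the answer.

60m + 28m² - 13m³ - 4m⁴ + m⁵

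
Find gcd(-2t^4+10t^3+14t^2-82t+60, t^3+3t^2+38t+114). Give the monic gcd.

By polynomial division,
  -2t^4+10t^3+14t^2-82t+60 = (-2t+16)(t^3+3t^2+38t+114) + (42t^2-462t-1764)
  t^3+3t^2+38t+114 = ((1/42)t+1/3)(42t^2-462t-1764) + (234t+702)
  42t^2-462t-1764 = ((7/39)t-98/39)(234t+702) + (0)
Last nonzero remainder: 234t+702. Dividing through by 234 gives the monic gcd t+3.

t+3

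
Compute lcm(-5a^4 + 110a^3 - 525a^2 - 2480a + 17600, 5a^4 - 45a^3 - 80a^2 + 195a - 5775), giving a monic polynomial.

a^6 - 25a^5 + 192a^4 - 281a^3 - 2803a^2 + 20976a - 73920

By polynomial division,
  -5a^4 + 110a^3 - 525a^2 - 2480a + 17600 = (-1)(5a^4 - 45a^3 - 80a^2 + 195a - 5775) + (65a^3 - 605a^2 - 2285a + 11825)
  5a^4 - 45a^3 - 80a^2 + 195a - 5775 = ((1/13)a + 4/169)(65a^3 - 605a^2 - 2285a + 11825) + ((18605/169)a^2 - (111630/169)a - 1023275/169)
  65a^3 - 605a^2 - 2285a + 11825 = ((2197/3721)a - 7267/3721)((18605/169)a^2 - (111630/169)a - 1023275/169) + (0)
Last nonzero remainder: (18605/169)a^2 - (111630/169)a - 1023275/169. Dividing through by 18605/169 gives the monic gcd a^2 - 6a - 55.
Then lcm(f, g) = f·g / gcd(f, g); expanding and making the result monic gives the answer.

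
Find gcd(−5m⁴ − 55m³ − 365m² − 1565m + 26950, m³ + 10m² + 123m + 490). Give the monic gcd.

m² + 5m + 98

Euclidean algorithm in ℚ[m]:
  −5m⁴ − 55m³ − 365m² − 1565m + 26950 = (−5m − 5)(m³ + 10m² + 123m + 490) + (300m² + 1500m + 29400)
  m³ + 10m² + 123m + 490 = ((1/300)m + 1/60)(300m² + 1500m + 29400) + (0)
Last nonzero remainder: 300m² + 1500m + 29400. Dividing through by 300 gives the monic gcd m² + 5m + 98.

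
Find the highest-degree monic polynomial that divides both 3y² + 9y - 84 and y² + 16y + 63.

Euclidean algorithm in ℚ[y]:
  3y² + 9y - 84 = (3)(y² + 16y + 63) + (-39y - 273)
  y² + 16y + 63 = (-(1/39)y - 3/13)(-39y - 273) + (0)
Last nonzero remainder: -39y - 273. Dividing through by -39 gives the monic gcd y + 7.

y + 7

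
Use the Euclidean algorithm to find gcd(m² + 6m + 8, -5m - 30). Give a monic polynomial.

1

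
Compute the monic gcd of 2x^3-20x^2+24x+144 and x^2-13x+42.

By polynomial division,
  2x^3-20x^2+24x+144 = (2x+6)(x^2-13x+42) + (18x-108)
  x^2-13x+42 = ((1/18)x-7/18)(18x-108) + (0)
Last nonzero remainder: 18x-108. Dividing through by 18 gives the monic gcd x-6.

x-6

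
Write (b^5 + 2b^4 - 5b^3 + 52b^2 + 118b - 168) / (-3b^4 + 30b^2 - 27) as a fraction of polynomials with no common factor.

(-b^3 + 2b - 56)/(3b^2 - 6b - 9)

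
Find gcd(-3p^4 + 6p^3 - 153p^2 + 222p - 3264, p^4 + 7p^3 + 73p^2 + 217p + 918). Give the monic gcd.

p^2 + 3p + 34

Euclidean algorithm in ℚ[p]:
  -3p^4 + 6p^3 - 153p^2 + 222p - 3264 = (-3)(p^4 + 7p^3 + 73p^2 + 217p + 918) + (27p^3 + 66p^2 + 873p - 510)
  p^4 + 7p^3 + 73p^2 + 217p + 918 = ((1/27)p + 41/243)(27p^3 + 66p^2 + 873p - 510) + ((2392/81)p^2 + (2392/27)p + 81328/81)
  27p^3 + 66p^2 + 873p - 510 = ((2187/2392)p - 1215/2392)((2392/81)p^2 + (2392/27)p + 81328/81) + (0)
Last nonzero remainder: (2392/81)p^2 + (2392/27)p + 81328/81. Dividing through by 2392/81 gives the monic gcd p^2 + 3p + 34.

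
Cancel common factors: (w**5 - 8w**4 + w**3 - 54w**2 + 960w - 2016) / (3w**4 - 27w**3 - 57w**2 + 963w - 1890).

Repeated division with remainder:
  w**5 - 8w**4 + w**3 - 54w**2 + 960w - 2016 = ((1/3)w + 1/3)(3w**4 - 27w**3 - 57w**2 + 963w - 1890) + (29w**3 - 356w**2 + 1269w - 1386)
  3w**4 - 27w**3 - 57w**2 + 963w - 1890 = ((3/29)w + 285/841)(29w**3 - 356w**2 + 1269w - 1386) + (-(56880/841)w**2 + (568800/841)w - 1194480/841)
  29w**3 - 356w**2 + 1269w - 1386 = (-(24389/56880)w + 9251/9480)(-(56880/841)w**2 + (568800/841)w - 1194480/841) + (0)
Last nonzero remainder: -(56880/841)w**2 + (568800/841)w - 1194480/841. Dividing through by -56880/841 gives the monic gcd w**2 - 10w + 21.
Cancel w**2 - 10w + 21 from numerator and denominator to get the reduced form.

(w**3 + 2w**2 - 96)/(3w**2 + 3w - 90)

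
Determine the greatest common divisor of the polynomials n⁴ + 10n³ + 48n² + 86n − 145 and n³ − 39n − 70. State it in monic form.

n + 5

Repeated division with remainder:
  n⁴ + 10n³ + 48n² + 86n − 145 = (n + 10)(n³ − 39n − 70) + (87n² + 546n + 555)
  n³ − 39n − 70 = ((1/87)n − 182/2523)(87n² + 546n + 555) + (−(5040/841)n − 25200/841)
  87n² + 546n + 555 = (−(24389/1680)n − 31117/1680)(−(5040/841)n − 25200/841) + (0)
Last nonzero remainder: −(5040/841)n − 25200/841. Dividing through by −5040/841 gives the monic gcd n + 5.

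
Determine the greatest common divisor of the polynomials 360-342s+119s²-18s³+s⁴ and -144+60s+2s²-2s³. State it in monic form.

By polynomial division,
  s⁴-18s³+119s²-342s+360 = (-(1/2)s+17/2)(-2s³+2s²+60s-144) + (132s²-924s+1584)
  -2s³+2s²+60s-144 = (-(1/66)s-1/11)(132s²-924s+1584) + (0)
Last nonzero remainder: 132s²-924s+1584. Dividing through by 132 gives the monic gcd s²-7s+12.

12-7s+s²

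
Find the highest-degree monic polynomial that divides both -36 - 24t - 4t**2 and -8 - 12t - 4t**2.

1

Apply the Euclidean algorithm:
  -4t**2 - 24t - 36 = (-4t**2 - 12t - 8) + (-12t - 28)
  -4t**2 - 12t - 8 = ((1/3)t + 2/9)(-12t - 28) + (-16/9)
  -12t - 28 = ((27/4)t + 63/4)(-16/9) + (0)
The last nonzero remainder is the constant -16/9, so the polynomials are coprime and gcd = 1.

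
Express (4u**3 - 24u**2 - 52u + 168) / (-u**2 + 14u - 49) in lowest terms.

Euclidean algorithm in ℚ[u]:
  4u**3 - 24u**2 - 52u + 168 = (-4u - 32)(-u**2 + 14u - 49) + (200u - 1400)
  -u**2 + 14u - 49 = (-(1/200)u + 7/200)(200u - 1400) + (0)
Last nonzero remainder: 200u - 1400. Dividing through by 200 gives the monic gcd u - 7.
Cancel u - 7 from numerator and denominator to get the reduced form.

(-4u**2 - 4u + 24)/(u - 7)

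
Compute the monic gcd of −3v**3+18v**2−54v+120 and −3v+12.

v−4

Repeated division with remainder:
  −3v**3+18v**2−54v+120 = (v**2−2v+10)(−3v+12) + (0)
Last nonzero remainder: −3v+12. Dividing through by −3 gives the monic gcd v−4.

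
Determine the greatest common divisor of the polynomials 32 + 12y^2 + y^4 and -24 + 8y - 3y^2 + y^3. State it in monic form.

Euclidean algorithm in ℚ[y]:
  y^4 + 12y^2 + 32 = (y + 3)(y^3 - 3y^2 + 8y - 24) + (13y^2 + 104)
  y^3 - 3y^2 + 8y - 24 = ((1/13)y - 3/13)(13y^2 + 104) + (0)
Last nonzero remainder: 13y^2 + 104. Dividing through by 13 gives the monic gcd y^2 + 8.

8 + y^2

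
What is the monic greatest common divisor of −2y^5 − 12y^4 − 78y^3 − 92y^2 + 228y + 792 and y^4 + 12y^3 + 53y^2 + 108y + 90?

Euclidean algorithm in ℚ[y]:
  −2y^5 − 12y^4 − 78y^3 − 92y^2 + 228y + 792 = (−2y + 12)(y^4 + 12y^3 + 53y^2 + 108y + 90) + (−116y^3 − 512y^2 − 888y − 288)
  y^4 + 12y^3 + 53y^2 + 108y + 90 = (−(1/116)y − 55/841)(−116y^3 − 512y^2 − 888y − 288) + ((9975/841)y^2 + (39900/841)y + 59850/841)
  −116y^3 − 512y^2 − 888y − 288 = (−(97556/9975)y − 13456/3325)((9975/841)y^2 + (39900/841)y + 59850/841) + (0)
Last nonzero remainder: (9975/841)y^2 + (39900/841)y + 59850/841. Dividing through by 9975/841 gives the monic gcd y^2 + 4y + 6.

y^2 + 4y + 6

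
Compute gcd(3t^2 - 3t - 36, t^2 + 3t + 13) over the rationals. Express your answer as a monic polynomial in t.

Apply the Euclidean algorithm:
  3t^2 - 3t - 36 = (3)(t^2 + 3t + 13) + (-12t - 75)
  t^2 + 3t + 13 = (-(1/12)t + 13/48)(-12t - 75) + (533/16)
  -12t - 75 = (-(192/533)t - 1200/533)(533/16) + (0)
The last nonzero remainder is the constant 533/16, so the polynomials are coprime and gcd = 1.

1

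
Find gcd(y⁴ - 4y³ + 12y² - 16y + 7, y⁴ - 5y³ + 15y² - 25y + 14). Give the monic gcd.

Repeated division with remainder:
  y⁴ - 4y³ + 12y² - 16y + 7 = (y⁴ - 5y³ + 15y² - 25y + 14) + (y³ - 3y² + 9y - 7)
  y⁴ - 5y³ + 15y² - 25y + 14 = (y - 2)(y³ - 3y² + 9y - 7) + (0)
The last nonzero remainder y³ - 3y² + 9y - 7 is already monic.

y³ - 3y² + 9y - 7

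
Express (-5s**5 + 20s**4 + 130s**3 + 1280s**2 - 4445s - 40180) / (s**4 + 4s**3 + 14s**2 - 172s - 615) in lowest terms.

(-5s**3 + 50s**2 + 35s - 980)/(s**2 - 2s - 15)

Repeated division with remainder:
  -5s**5 + 20s**4 + 130s**3 + 1280s**2 - 4445s - 40180 = (-5s + 40)(s**4 + 4s**3 + 14s**2 - 172s - 615) + (40s**3 - 140s**2 - 640s - 15580)
  s**4 + 4s**3 + 14s**2 - 172s - 615 = ((1/40)s + 3/16)(40s**3 - 140s**2 - 640s - 15580) + ((225/4)s**2 + (675/2)s + 9225/4)
  40s**3 - 140s**2 - 640s - 15580 = ((32/45)s - 304/45)((225/4)s**2 + (675/2)s + 9225/4) + (0)
Last nonzero remainder: (225/4)s**2 + (675/2)s + 9225/4. Dividing through by 225/4 gives the monic gcd s**2 + 6s + 41.
Cancel s**2 + 6s + 41 from numerator and denominator to get the reduced form.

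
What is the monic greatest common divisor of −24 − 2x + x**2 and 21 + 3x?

By polynomial division,
  x**2 − 2x − 24 = ((1/3)x − 3)(3x + 21) + (39)
  3x + 21 = ((1/13)x + 7/13)(39) + (0)
The last nonzero remainder is the constant 39, so the polynomials are coprime and gcd = 1.

1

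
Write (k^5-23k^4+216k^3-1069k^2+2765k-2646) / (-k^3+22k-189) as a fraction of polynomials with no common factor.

(-k^3+16k^2-77k+98)/(k+7)

Repeated division with remainder:
  k^5-23k^4+216k^3-1069k^2+2765k-2646 = (-k^2+23k-238)(-k^3+22k-189) + (-1764k^2+12348k-47628)
  -k^3+22k-189 = ((1/1764)k+1/252)(-1764k^2+12348k-47628) + (0)
Last nonzero remainder: -1764k^2+12348k-47628. Dividing through by -1764 gives the monic gcd k^2-7k+27.
Cancel k^2-7k+27 from numerator and denominator to get the reduced form.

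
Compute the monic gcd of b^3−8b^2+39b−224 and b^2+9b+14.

1

Repeated division with remainder:
  b^3−8b^2+39b−224 = (b−17)(b^2+9b+14) + (178b+14)
  b^2+9b+14 = ((1/178)b+397/7921)(178b+14) + (105336/7921)
  178b+14 = ((704969/52668)b+7921/7524)(105336/7921) + (0)
The last nonzero remainder is the constant 105336/7921, so the polynomials are coprime and gcd = 1.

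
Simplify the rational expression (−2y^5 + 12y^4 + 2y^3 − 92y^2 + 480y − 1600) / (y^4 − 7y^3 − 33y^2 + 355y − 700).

(−2y^3 − 6y^2 − 12y − 80)/(y^2 + 2y − 35)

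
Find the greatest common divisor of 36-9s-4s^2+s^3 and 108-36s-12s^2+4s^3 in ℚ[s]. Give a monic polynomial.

-9+s^2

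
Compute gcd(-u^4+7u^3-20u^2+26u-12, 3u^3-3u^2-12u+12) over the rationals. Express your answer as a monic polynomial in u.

u^2-3u+2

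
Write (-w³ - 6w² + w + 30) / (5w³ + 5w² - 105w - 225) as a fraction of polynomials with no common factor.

(-w² - 3w + 10)/(5w² - 10w - 75)

Euclidean algorithm in ℚ[w]:
  -w³ - 6w² + w + 30 = (-1/5)(5w³ + 5w² - 105w - 225) + (-5w² - 20w - 15)
  5w³ + 5w² - 105w - 225 = (-w + 3)(-5w² - 20w - 15) + (-60w - 180)
  -5w² - 20w - 15 = ((1/12)w + 1/12)(-60w - 180) + (0)
Last nonzero remainder: -60w - 180. Dividing through by -60 gives the monic gcd w + 3.
Cancel w + 3 from numerator and denominator to get the reduced form.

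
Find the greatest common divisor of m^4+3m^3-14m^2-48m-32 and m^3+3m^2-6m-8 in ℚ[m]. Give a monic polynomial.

m^2+5m+4

Repeated division with remainder:
  m^4+3m^3-14m^2-48m-32 = (m)(m^3+3m^2-6m-8) + (-8m^2-40m-32)
  m^3+3m^2-6m-8 = (-(1/8)m+1/4)(-8m^2-40m-32) + (0)
Last nonzero remainder: -8m^2-40m-32. Dividing through by -8 gives the monic gcd m^2+5m+4.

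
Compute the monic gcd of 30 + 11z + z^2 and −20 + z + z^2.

Euclidean algorithm in ℚ[z]:
  z^2 + 11z + 30 = (z^2 + z − 20) + (10z + 50)
  z^2 + z − 20 = ((1/10)z − 2/5)(10z + 50) + (0)
Last nonzero remainder: 10z + 50. Dividing through by 10 gives the monic gcd z + 5.

5 + z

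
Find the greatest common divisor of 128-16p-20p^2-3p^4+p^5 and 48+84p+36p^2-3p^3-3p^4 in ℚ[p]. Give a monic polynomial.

Apply the Euclidean algorithm:
  p^5-3p^4-20p^2-16p+128 = (-(1/3)p+4/3)(-3p^4-3p^3+36p^2+84p+48) + (16p^3-40p^2-112p+64)
  -3p^4-3p^3+36p^2+84p+48 = (-(3/16)p-21/32)(16p^3-40p^2-112p+64) + (-(45/4)p^2+(45/2)p+90)
  16p^3-40p^2-112p+64 = (-(64/45)p+32/45)(-(45/4)p^2+(45/2)p+90) + (0)
Last nonzero remainder: -(45/4)p^2+(45/2)p+90. Dividing through by -45/4 gives the monic gcd p^2-2p-8.

-8-2p+p^2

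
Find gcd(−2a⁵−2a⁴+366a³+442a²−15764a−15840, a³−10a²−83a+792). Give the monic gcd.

Euclidean algorithm in ℚ[a]:
  −2a⁵−2a⁴+366a³+442a²−15764a−15840 = (−2a²−22a−20)(a³−10a²−83a+792) + (0)
The last nonzero remainder a³−10a²−83a+792 is already monic.

a³−10a²−83a+792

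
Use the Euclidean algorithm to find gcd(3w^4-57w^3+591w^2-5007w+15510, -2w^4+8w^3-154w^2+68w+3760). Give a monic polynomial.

By polynomial division,
  3w^4-57w^3+591w^2-5007w+15510 = (-3/2)(-2w^4+8w^3-154w^2+68w+3760) + (-45w^3+360w^2-4905w+21150)
  -2w^4+8w^3-154w^2+68w+3760 = ((2/45)w+8/45)(-45w^3+360w^2-4905w+21150) + (0)
Last nonzero remainder: -45w^3+360w^2-4905w+21150. Dividing through by -45 gives the monic gcd w^3-8w^2+109w-470.

w^3-8w^2+109w-470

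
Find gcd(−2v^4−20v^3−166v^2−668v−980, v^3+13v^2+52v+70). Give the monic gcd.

v^2+6v+10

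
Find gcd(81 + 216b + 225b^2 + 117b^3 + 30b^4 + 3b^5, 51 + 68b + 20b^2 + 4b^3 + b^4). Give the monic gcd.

3 + 4b + b^2

Apply the Euclidean algorithm:
  3b^5 + 30b^4 + 117b^3 + 225b^2 + 216b + 81 = (3b + 18)(b^4 + 4b^3 + 20b^2 + 68b + 51) + (−15b^3 − 339b^2 − 1161b − 837)
  b^4 + 4b^3 + 20b^2 + 68b + 51 = (−(1/15)b + 31/25)(−15b^3 − 339b^2 − 1161b − 837) + ((9074/25)b^2 + (36296/25)b + 27222/25)
  −15b^3 − 339b^2 − 1161b − 837 = (−(375/9074)b − 6975/9074)((9074/25)b^2 + (36296/25)b + 27222/25) + (0)
Last nonzero remainder: (9074/25)b^2 + (36296/25)b + 27222/25. Dividing through by 9074/25 gives the monic gcd b^2 + 4b + 3.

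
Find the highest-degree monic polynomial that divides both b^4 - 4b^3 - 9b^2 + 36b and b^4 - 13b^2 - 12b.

Apply the Euclidean algorithm:
  b^4 - 4b^3 - 9b^2 + 36b = (b^4 - 13b^2 - 12b) + (-4b^3 + 4b^2 + 48b)
  b^4 - 13b^2 - 12b = (-(1/4)b - 1/4)(-4b^3 + 4b^2 + 48b) + (0)
Last nonzero remainder: -4b^3 + 4b^2 + 48b. Dividing through by -4 gives the monic gcd b^3 - b^2 - 12b.

b^3 - b^2 - 12b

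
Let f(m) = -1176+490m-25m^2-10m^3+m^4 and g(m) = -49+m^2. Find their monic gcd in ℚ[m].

-49+m^2

Repeated division with remainder:
  m^4-10m^3-25m^2+490m-1176 = (m^2-10m+24)(m^2-49) + (0)
The last nonzero remainder m^2-49 is already monic.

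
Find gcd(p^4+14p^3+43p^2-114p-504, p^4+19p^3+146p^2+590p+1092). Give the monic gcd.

p^2+13p+42

Euclidean algorithm in ℚ[p]:
  p^4+14p^3+43p^2-114p-504 = (p^4+19p^3+146p^2+590p+1092) + (-5p^3-103p^2-704p-1596)
  p^4+19p^3+146p^2+590p+1092 = (-(1/5)p+8/25)(-5p^3-103p^2-704p-1596) + ((954/25)p^2+(12402/25)p+40068/25)
  -5p^3-103p^2-704p-1596 = (-(125/954)p-475/477)((954/25)p^2+(12402/25)p+40068/25) + (0)
Last nonzero remainder: (954/25)p^2+(12402/25)p+40068/25. Dividing through by 954/25 gives the monic gcd p^2+13p+42.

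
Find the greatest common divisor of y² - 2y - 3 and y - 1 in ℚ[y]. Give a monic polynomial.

1

Euclidean algorithm in ℚ[y]:
  y² - 2y - 3 = (y - 1)(y - 1) + (-4)
  y - 1 = (-(1/4)y + 1/4)(-4) + (0)
The last nonzero remainder is the constant -4, so the polynomials are coprime and gcd = 1.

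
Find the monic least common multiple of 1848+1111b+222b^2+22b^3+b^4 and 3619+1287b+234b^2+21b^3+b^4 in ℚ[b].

86856+70697b+23392b^2+4365b^3+489b^4+32b^5+b^6

Euclidean algorithm in ℚ[b]:
  b^4+22b^3+222b^2+1111b+1848 = (b^4+21b^3+234b^2+1287b+3619) + (b^3-12b^2-176b-1771)
  b^4+21b^3+234b^2+1287b+3619 = (b+33)(b^3-12b^2-176b-1771) + (806b^2+8866b+62062)
  b^3-12b^2-176b-1771 = ((1/806)b-23/806)(806b^2+8866b+62062) + (0)
Last nonzero remainder: 806b^2+8866b+62062. Dividing through by 806 gives the monic gcd b^2+11b+77.
Then lcm(f, g) = f·g / gcd(f, g); expanding and making the result monic gives the answer.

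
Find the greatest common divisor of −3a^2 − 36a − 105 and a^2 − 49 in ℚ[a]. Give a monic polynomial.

a + 7

Apply the Euclidean algorithm:
  −3a^2 − 36a − 105 = (−3)(a^2 − 49) + (−36a − 252)
  a^2 − 49 = (−(1/36)a + 7/36)(−36a − 252) + (0)
Last nonzero remainder: −36a − 252. Dividing through by −36 gives the monic gcd a + 7.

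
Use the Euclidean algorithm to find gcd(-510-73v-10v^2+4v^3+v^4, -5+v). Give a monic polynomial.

-5+v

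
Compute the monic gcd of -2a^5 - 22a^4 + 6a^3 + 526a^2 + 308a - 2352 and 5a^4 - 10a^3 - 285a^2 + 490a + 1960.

a^2 + 3a - 28

Apply the Euclidean algorithm:
  -2a^5 - 22a^4 + 6a^3 + 526a^2 + 308a - 2352 = (-(2/5)a - 26/5)(5a^4 - 10a^3 - 285a^2 + 490a + 1960) + (-160a^3 - 760a^2 + 3640a + 7840)
  5a^4 - 10a^3 - 285a^2 + 490a + 1960 = (-(1/32)a + 27/128)(-160a^3 - 760a^2 + 3640a + 7840) + (-(175/16)a^2 - (525/16)a + 1225/4)
  -160a^3 - 760a^2 + 3640a + 7840 = ((512/35)a + 128/5)(-(175/16)a^2 - (525/16)a + 1225/4) + (0)
Last nonzero remainder: -(175/16)a^2 - (525/16)a + 1225/4. Dividing through by -175/16 gives the monic gcd a^2 + 3a - 28.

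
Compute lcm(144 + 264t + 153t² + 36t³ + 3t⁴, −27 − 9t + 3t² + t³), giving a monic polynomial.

By polynomial division,
  3t⁴ + 36t³ + 153t² + 264t + 144 = (3t + 27)(t³ + 3t² − 9t − 27) + (99t² + 588t + 873)
  t³ + 3t² − 9t − 27 = ((1/99)t − 97/3267)(99t² + 588t + 873) + (−(392/1089)t − 392/363)
  99t² + 588t + 873 = (−(107811/392)t − 316899/392)(−(392/1089)t − 392/363) + (0)
Last nonzero remainder: −(392/1089)t − 392/363. Dividing through by −392/1089 gives the monic gcd t + 3.
Then lcm(f, g) = f·g / gcd(f, g); expanding and making the result monic gives the answer.

−432 − 792t − 411t² − 20t³ + 42t⁴ + 12t⁵ + t⁶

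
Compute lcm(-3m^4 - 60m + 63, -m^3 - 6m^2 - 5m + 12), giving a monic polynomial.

m^5 + 4m^4 + 20m^2 + 59m - 84

Apply the Euclidean algorithm:
  -3m^4 - 60m + 63 = (3m - 18)(-m^3 - 6m^2 - 5m + 12) + (-93m^2 - 186m + 279)
  -m^3 - 6m^2 - 5m + 12 = ((1/93)m + 4/93)(-93m^2 - 186m + 279) + (0)
Last nonzero remainder: -93m^2 - 186m + 279. Dividing through by -93 gives the monic gcd m^2 + 2m - 3.
Then lcm(f, g) = f·g / gcd(f, g); expanding and making the result monic gives the answer.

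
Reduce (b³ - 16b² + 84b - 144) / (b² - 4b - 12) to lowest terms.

(b² - 10b + 24)/(b + 2)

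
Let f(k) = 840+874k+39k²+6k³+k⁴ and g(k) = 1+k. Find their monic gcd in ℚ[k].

1+k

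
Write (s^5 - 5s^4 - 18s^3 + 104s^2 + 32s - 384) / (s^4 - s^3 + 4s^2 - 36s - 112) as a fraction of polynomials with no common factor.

(s^3 - 3s^2 - 16s + 48)/(s^2 + s + 14)

By polynomial division,
  s^5 - 5s^4 - 18s^3 + 104s^2 + 32s - 384 = (s - 4)(s^4 - s^3 + 4s^2 - 36s - 112) + (-26s^3 + 156s^2 - 832)
  s^4 - s^3 + 4s^2 - 36s - 112 = (-(1/26)s - 5/26)(-26s^3 + 156s^2 - 832) + (34s^2 - 68s - 272)
  -26s^3 + 156s^2 - 832 = (-(13/17)s + 52/17)(34s^2 - 68s - 272) + (0)
Last nonzero remainder: 34s^2 - 68s - 272. Dividing through by 34 gives the monic gcd s^2 - 2s - 8.
Cancel s^2 - 2s - 8 from numerator and denominator to get the reduced form.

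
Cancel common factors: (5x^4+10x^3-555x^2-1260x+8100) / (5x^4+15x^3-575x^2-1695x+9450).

(x+6)/(x+7)

Apply the Euclidean algorithm:
  5x^4+10x^3-555x^2-1260x+8100 = (5x^4+15x^3-575x^2-1695x+9450) + (-5x^3+20x^2+435x-1350)
  5x^4+15x^3-575x^2-1695x+9450 = (-x-7)(-5x^3+20x^2+435x-1350) + (0)
Last nonzero remainder: -5x^3+20x^2+435x-1350. Dividing through by -5 gives the monic gcd x^3-4x^2-87x+270.
Cancel x^3-4x^2-87x+270 from numerator and denominator to get the reduced form.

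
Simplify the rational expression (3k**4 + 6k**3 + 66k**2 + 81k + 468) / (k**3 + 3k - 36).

(3k**2 - 3k + 39)/(k - 3)

Repeated division with remainder:
  3k**4 + 6k**3 + 66k**2 + 81k + 468 = (3k + 6)(k**3 + 3k - 36) + (57k**2 + 171k + 684)
  k**3 + 3k - 36 = ((1/57)k - 1/19)(57k**2 + 171k + 684) + (0)
Last nonzero remainder: 57k**2 + 171k + 684. Dividing through by 57 gives the monic gcd k**2 + 3k + 12.
Cancel k**2 + 3k + 12 from numerator and denominator to get the reduced form.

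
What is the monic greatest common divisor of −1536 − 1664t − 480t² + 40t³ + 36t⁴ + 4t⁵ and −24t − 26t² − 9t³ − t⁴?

By polynomial division,
  4t⁵ + 36t⁴ + 40t³ − 480t² − 1664t − 1536 = (−4t)(−t⁴ − 9t³ − 26t² − 24t) + (−64t³ − 576t² − 1664t − 1536)
  −t⁴ − 9t³ − 26t² − 24t = ((1/64)t)(−64t³ − 576t² − 1664t − 1536) + (0)
Last nonzero remainder: −64t³ − 576t² − 1664t − 1536. Dividing through by −64 gives the monic gcd t³ + 9t² + 26t + 24.

24 + 26t + 9t² + t³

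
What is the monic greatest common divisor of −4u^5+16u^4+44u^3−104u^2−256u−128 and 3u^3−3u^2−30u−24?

u^3−u^2−10u−8

Repeated division with remainder:
  −4u^5+16u^4+44u^3−104u^2−256u−128 = (−(4/3)u^2+4u+16/3)(3u^3−3u^2−30u−24) + (0)
Last nonzero remainder: 3u^3−3u^2−30u−24. Dividing through by 3 gives the monic gcd u^3−u^2−10u−8.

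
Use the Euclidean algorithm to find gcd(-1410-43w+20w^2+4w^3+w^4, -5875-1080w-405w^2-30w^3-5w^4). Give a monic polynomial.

47+3w+w^2

Euclidean algorithm in ℚ[w]:
  w^4+4w^3+20w^2-43w-1410 = (-1/5)(-5w^4-30w^3-405w^2-1080w-5875) + (-2w^3-61w^2-259w-2585)
  -5w^4-30w^3-405w^2-1080w-5875 = ((5/2)w-245/4)(-2w^3-61w^2-259w-2585) + (-(13975/4)w^2-(41925/4)w-656825/4)
  -2w^3-61w^2-259w-2585 = ((8/13975)w+44/2795)(-(13975/4)w^2-(41925/4)w-656825/4) + (0)
Last nonzero remainder: -(13975/4)w^2-(41925/4)w-656825/4. Dividing through by -13975/4 gives the monic gcd w^2+3w+47.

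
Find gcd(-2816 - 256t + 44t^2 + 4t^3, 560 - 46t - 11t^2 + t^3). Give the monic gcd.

-8 + t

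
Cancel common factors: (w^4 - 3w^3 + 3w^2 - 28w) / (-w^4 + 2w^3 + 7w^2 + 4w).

(-w^2 - w - 7)/(w^2 + 2w + 1)

Repeated division with remainder:
  w^4 - 3w^3 + 3w^2 - 28w = (-1)(-w^4 + 2w^3 + 7w^2 + 4w) + (-w^3 + 10w^2 - 24w)
  -w^4 + 2w^3 + 7w^2 + 4w = (w + 8)(-w^3 + 10w^2 - 24w) + (-49w^2 + 196w)
  -w^3 + 10w^2 - 24w = ((1/49)w - 6/49)(-49w^2 + 196w) + (0)
Last nonzero remainder: -49w^2 + 196w. Dividing through by -49 gives the monic gcd w^2 - 4w.
Cancel w^2 - 4w from numerator and denominator to get the reduced form.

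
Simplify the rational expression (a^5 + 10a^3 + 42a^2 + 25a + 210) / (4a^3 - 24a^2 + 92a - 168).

(a^3 + 3a^2 + 5a + 15)/(4a - 12)

Repeated division with remainder:
  a^5 + 10a^3 + 42a^2 + 25a + 210 = ((1/4)a^2 + (3/2)a + 23/4)(4a^3 - 24a^2 + 92a - 168) + (84a^2 - 252a + 1176)
  4a^3 - 24a^2 + 92a - 168 = ((1/21)a - 1/7)(84a^2 - 252a + 1176) + (0)
Last nonzero remainder: 84a^2 - 252a + 1176. Dividing through by 84 gives the monic gcd a^2 - 3a + 14.
Cancel a^2 - 3a + 14 from numerator and denominator to get the reduced form.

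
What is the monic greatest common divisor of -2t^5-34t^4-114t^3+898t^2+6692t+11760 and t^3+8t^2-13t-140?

Euclidean algorithm in ℚ[t]:
  -2t^5-34t^4-114t^3+898t^2+6692t+11760 = (-2t^2-18t+4)(t^3+8t^2-13t-140) + (352t^2+4224t+12320)
  t^3+8t^2-13t-140 = ((1/352)t-1/88)(352t^2+4224t+12320) + (0)
Last nonzero remainder: 352t^2+4224t+12320. Dividing through by 352 gives the monic gcd t^2+12t+35.

t^2+12t+35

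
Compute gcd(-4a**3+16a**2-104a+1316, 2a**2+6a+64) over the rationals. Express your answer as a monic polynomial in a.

1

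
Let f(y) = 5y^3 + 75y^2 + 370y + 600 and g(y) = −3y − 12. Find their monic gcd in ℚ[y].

y + 4

By polynomial division,
  5y^3 + 75y^2 + 370y + 600 = (−(5/3)y^2 − (55/3)y − 50)(−3y − 12) + (0)
Last nonzero remainder: −3y − 12. Dividing through by −3 gives the monic gcd y + 4.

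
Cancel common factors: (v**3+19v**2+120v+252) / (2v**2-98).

Euclidean algorithm in ℚ[v]:
  v**3+19v**2+120v+252 = ((1/2)v+19/2)(2v**2-98) + (169v+1183)
  2v**2-98 = ((2/169)v-14/169)(169v+1183) + (0)
Last nonzero remainder: 169v+1183. Dividing through by 169 gives the monic gcd v+7.
Cancel v+7 from numerator and denominator to get the reduced form.

(v**2+12v+36)/(2v-14)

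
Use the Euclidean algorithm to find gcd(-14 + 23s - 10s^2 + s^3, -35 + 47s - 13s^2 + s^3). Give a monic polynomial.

7 - 8s + s^2

By polynomial division,
  s^3 - 10s^2 + 23s - 14 = (s^3 - 13s^2 + 47s - 35) + (3s^2 - 24s + 21)
  s^3 - 13s^2 + 47s - 35 = ((1/3)s - 5/3)(3s^2 - 24s + 21) + (0)
Last nonzero remainder: 3s^2 - 24s + 21. Dividing through by 3 gives the monic gcd s^2 - 8s + 7.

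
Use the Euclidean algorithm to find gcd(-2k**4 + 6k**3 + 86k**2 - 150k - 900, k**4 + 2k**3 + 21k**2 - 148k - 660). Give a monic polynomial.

Repeated division with remainder:
  -2k**4 + 6k**3 + 86k**2 - 150k - 900 = (-2)(k**4 + 2k**3 + 21k**2 - 148k - 660) + (10k**3 + 128k**2 - 446k - 2220)
  k**4 + 2k**3 + 21k**2 - 148k - 660 = ((1/10)k - 27/25)(10k**3 + 128k**2 - 446k - 2220) + ((5096/25)k**2 - (10192/25)k - 15288/5)
  10k**3 + 128k**2 - 446k - 2220 = ((125/2548)k + 925/1274)((5096/25)k**2 - (10192/25)k - 15288/5) + (0)
Last nonzero remainder: (5096/25)k**2 - (10192/25)k - 15288/5. Dividing through by 5096/25 gives the monic gcd k**2 - 2k - 15.

k**2 - 2k - 15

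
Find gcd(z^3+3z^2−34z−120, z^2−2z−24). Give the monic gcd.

z^2−2z−24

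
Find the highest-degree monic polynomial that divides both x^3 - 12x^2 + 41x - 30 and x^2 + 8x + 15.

Repeated division with remainder:
  x^3 - 12x^2 + 41x - 30 = (x - 20)(x^2 + 8x + 15) + (186x + 270)
  x^2 + 8x + 15 = ((1/186)x + 203/5766)(186x + 270) + (5280/961)
  186x + 270 = ((29791/880)x + 8649/176)(5280/961) + (0)
The last nonzero remainder is the constant 5280/961, so the polynomials are coprime and gcd = 1.

1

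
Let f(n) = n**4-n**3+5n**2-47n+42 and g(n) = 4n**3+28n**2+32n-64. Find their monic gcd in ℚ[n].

Apply the Euclidean algorithm:
  n**4-n**3+5n**2-47n+42 = ((1/4)n-2)(4n**3+28n**2+32n-64) + (53n**2+33n-86)
  4n**3+28n**2+32n-64 = ((4/53)n+1352/2809)(53n**2+33n-86) + ((63504/2809)n-63504/2809)
  53n**2+33n-86 = ((148877/63504)n+120787/31752)((63504/2809)n-63504/2809) + (0)
Last nonzero remainder: (63504/2809)n-63504/2809. Dividing through by 63504/2809 gives the monic gcd n-1.

n-1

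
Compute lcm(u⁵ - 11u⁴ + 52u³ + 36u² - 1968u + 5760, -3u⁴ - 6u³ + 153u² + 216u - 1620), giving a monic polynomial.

Euclidean algorithm in ℚ[u]:
  u⁵ - 11u⁴ + 52u³ + 36u² - 1968u + 5760 = (-(1/3)u + 13/3)(-3u⁴ - 6u³ + 153u² + 216u - 1620) + (129u³ - 555u² - 3444u + 12780)
  -3u⁴ - 6u³ + 153u² + 216u - 1620 = (-(1/43)u - 271/1849)(129u³ - 555u² - 3444u + 12780) + (-(15600/1849)u² + (15600/1849)u + 468000/1849)
  129u³ - 555u² - 3444u + 12780 = (-(79507/5200)u + 131279/2600)(-(15600/1849)u² + (15600/1849)u + 468000/1849) + (0)
Last nonzero remainder: -(15600/1849)u² + (15600/1849)u + 468000/1849. Dividing through by -15600/1849 gives the monic gcd u² - u - 30.
Then lcm(f, g) = f·g / gcd(f, g); expanding and making the result monic gives the answer.

u⁷ - 8u⁶ + u⁵ + 390u⁴ - 2796u³ - 792u² + 52704u - 103680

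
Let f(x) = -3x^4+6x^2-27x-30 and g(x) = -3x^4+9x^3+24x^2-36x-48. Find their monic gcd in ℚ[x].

x^2+3x+2

By polynomial division,
  -3x^4+6x^2-27x-30 = (-3x^4+9x^3+24x^2-36x-48) + (-9x^3-18x^2+9x+18)
  -3x^4+9x^3+24x^2-36x-48 = ((1/3)x-5/3)(-9x^3-18x^2+9x+18) + (-9x^2-27x-18)
  -9x^3-18x^2+9x+18 = (x-1)(-9x^2-27x-18) + (0)
Last nonzero remainder: -9x^2-27x-18. Dividing through by -9 gives the monic gcd x^2+3x+2.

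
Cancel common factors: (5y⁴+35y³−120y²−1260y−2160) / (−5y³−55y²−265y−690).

(−y³−y²+30y+72)/(y²+5y+23)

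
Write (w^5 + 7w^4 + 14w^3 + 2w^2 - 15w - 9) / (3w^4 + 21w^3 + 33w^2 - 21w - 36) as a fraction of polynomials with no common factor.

(w^2 + 4w + 3)/(3w + 12)

Euclidean algorithm in ℚ[w]:
  w^5 + 7w^4 + 14w^3 + 2w^2 - 15w - 9 = ((1/3)w)(3w^4 + 21w^3 + 33w^2 - 21w - 36) + (3w^3 + 9w^2 - 3w - 9)
  3w^4 + 21w^3 + 33w^2 - 21w - 36 = (w + 4)(3w^3 + 9w^2 - 3w - 9) + (0)
Last nonzero remainder: 3w^3 + 9w^2 - 3w - 9. Dividing through by 3 gives the monic gcd w^3 + 3w^2 - w - 3.
Cancel w^3 + 3w^2 - w - 3 from numerator and denominator to get the reduced form.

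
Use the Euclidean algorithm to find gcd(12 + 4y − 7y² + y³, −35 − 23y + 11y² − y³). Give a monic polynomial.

Apply the Euclidean algorithm:
  y³ − 7y² + 4y + 12 = (−1)(−y³ + 11y² − 23y − 35) + (4y² − 19y − 23)
  −y³ + 11y² − 23y − 35 = (−(1/4)y + 25/16)(4y² − 19y − 23) + ((15/16)y + 15/16)
  4y² − 19y − 23 = ((64/15)y − 368/15)((15/16)y + 15/16) + (0)
Last nonzero remainder: (15/16)y + 15/16. Dividing through by 15/16 gives the monic gcd y + 1.

1 + y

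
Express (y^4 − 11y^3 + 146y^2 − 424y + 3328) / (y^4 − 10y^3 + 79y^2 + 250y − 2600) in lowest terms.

Apply the Euclidean algorithm:
  y^4 − 11y^3 + 146y^2 − 424y + 3328 = (y^4 − 10y^3 + 79y^2 + 250y − 2600) + (−y^3 + 67y^2 − 674y + 5928)
  y^4 − 10y^3 + 79y^2 + 250y − 2600 = (−y − 57)(−y^3 + 67y^2 − 674y + 5928) + (3224y^2 − 32240y + 335296)
  −y^3 + 67y^2 − 674y + 5928 = (−(1/3224)y + 57/3224)(3224y^2 − 32240y + 335296) + (0)
Last nonzero remainder: 3224y^2 − 32240y + 335296. Dividing through by 3224 gives the monic gcd y^2 − 10y + 104.
Cancel y^2 − 10y + 104 from numerator and denominator to get the reduced form.

(y^2 − y + 32)/(y^2 − 25)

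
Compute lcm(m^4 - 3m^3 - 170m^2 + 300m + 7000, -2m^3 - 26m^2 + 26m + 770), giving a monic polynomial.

m^6 + 3m^5 - 243m^4 - 555m^3 + 18150m^2 + 25500m - 385000

Apply the Euclidean algorithm:
  m^4 - 3m^3 - 170m^2 + 300m + 7000 = (-(1/2)m + 8)(-2m^3 - 26m^2 + 26m + 770) + (51m^2 + 477m + 840)
  -2m^3 - 26m^2 + 26m + 770 = (-(2/51)m - 124/867)(51m^2 + 477m + 840) + ((36750/289)m + 257250/289)
  51m^2 + 477m + 840 = ((4913/12250)m + 1156/1225)((36750/289)m + 257250/289) + (0)
Last nonzero remainder: (36750/289)m + 257250/289. Dividing through by 36750/289 gives the monic gcd m + 7.
Then lcm(f, g) = f·g / gcd(f, g); expanding and making the result monic gives the answer.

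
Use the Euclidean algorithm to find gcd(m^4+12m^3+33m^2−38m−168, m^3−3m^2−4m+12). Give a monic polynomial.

m−2

Repeated division with remainder:
  m^4+12m^3+33m^2−38m−168 = (m+15)(m^3−3m^2−4m+12) + (82m^2+10m−348)
  m^3−3m^2−4m+12 = ((1/82)m−64/1681)(82m^2+10m−348) + ((1050/1681)m−2100/1681)
  82m^2+10m−348 = ((68921/525)m+48749/175)((1050/1681)m−2100/1681) + (0)
Last nonzero remainder: (1050/1681)m−2100/1681. Dividing through by 1050/1681 gives the monic gcd m−2.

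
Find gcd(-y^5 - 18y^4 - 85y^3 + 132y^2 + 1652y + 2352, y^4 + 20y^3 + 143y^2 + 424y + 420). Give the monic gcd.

y^3 + 15y^2 + 68y + 84

By polynomial division,
  -y^5 - 18y^4 - 85y^3 + 132y^2 + 1652y + 2352 = (-y + 2)(y^4 + 20y^3 + 143y^2 + 424y + 420) + (18y^3 + 270y^2 + 1224y + 1512)
  y^4 + 20y^3 + 143y^2 + 424y + 420 = ((1/18)y + 5/18)(18y^3 + 270y^2 + 1224y + 1512) + (0)
Last nonzero remainder: 18y^3 + 270y^2 + 1224y + 1512. Dividing through by 18 gives the monic gcd y^3 + 15y^2 + 68y + 84.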